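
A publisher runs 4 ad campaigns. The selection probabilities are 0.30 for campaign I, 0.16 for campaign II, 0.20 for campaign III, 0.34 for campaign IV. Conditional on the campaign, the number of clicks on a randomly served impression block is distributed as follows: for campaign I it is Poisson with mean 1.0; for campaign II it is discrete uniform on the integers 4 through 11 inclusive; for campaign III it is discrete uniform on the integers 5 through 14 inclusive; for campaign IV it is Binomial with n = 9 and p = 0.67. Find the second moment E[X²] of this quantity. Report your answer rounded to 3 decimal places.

43.179

For each component E[X²] = Var + (mean)², giving I: 2; II: 61.5; III: 98.5; IV: 38.3508.
Overall E[X²] = 0.3·2 + 0.16·61.5 + 0.2·98.5 + 0.34·38.3508 = 43.1793.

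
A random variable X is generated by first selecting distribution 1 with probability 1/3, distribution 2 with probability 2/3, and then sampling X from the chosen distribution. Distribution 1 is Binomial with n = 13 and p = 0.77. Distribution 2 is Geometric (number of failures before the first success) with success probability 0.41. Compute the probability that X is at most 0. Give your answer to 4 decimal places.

Conditional on each component, P(X ≤ 0): 1: 5.04036e-09; 2: 0.41.
By total probability, P(X ≤ 0) = 0.333333·5.04036e-09 + 0.666667·0.41 = 0.273333.

0.2733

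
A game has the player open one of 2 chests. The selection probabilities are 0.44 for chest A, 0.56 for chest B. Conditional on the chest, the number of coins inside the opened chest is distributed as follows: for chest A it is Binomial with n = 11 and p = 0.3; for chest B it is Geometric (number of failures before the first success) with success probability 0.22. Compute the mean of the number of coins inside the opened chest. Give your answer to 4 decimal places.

3.4375

Component means — A: 3.3; B: 3.54545.
E[X] = 0.44·3.3 + 0.56·3.54545 = 3.43745.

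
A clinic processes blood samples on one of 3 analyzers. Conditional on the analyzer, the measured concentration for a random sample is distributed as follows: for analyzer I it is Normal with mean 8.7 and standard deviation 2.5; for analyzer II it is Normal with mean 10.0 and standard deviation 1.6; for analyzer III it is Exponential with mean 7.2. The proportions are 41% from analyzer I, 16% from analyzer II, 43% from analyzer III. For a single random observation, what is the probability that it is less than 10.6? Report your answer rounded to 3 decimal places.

0.753

Conditional on each analyzer, P(X < 10.6): I: 0.776373; II: 0.64617; III: 0.770585.
By total probability, P(X < 10.6) = 0.41·0.776373 + 0.16·0.64617 + 0.43·0.770585 = 0.753051.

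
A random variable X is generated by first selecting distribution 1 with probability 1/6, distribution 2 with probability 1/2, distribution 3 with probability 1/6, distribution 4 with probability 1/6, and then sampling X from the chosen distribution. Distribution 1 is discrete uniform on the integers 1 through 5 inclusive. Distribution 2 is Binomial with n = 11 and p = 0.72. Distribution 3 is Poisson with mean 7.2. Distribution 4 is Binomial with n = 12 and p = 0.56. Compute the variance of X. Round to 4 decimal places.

Per component, 1: μ=3, E[X²]=11; 2: μ=7.92, E[X²]=64.944; 3: μ=7.2, E[X²]=59.04; 4: μ=6.72, E[X²]=48.1152.
E[X] = 0.166667·3 + 0.5·7.92 + 0.166667·7.2 + 0.166667·6.72 = 6.78.
E[X²] = 0.166667·11 + 0.5·64.944 + 0.166667·59.04 + 0.166667·48.1152 = 52.1645.
Var(X) = E[X²] − (E[X])² = 52.1645 − 45.9684 = 6.19613.

6.1961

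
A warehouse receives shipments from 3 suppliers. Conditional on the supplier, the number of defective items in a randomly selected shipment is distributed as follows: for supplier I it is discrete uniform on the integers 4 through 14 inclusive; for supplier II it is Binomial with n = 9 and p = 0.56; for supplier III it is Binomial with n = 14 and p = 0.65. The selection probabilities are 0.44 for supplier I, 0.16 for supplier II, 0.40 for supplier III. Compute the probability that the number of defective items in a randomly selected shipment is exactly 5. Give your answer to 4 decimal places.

0.0889

Conditional on each supplier, P(X = 5): I: 0.0909091; II: 0.260089; III: 0.0183081.
By total probability, P(X = 5) = 0.44·0.0909091 + 0.16·0.260089 + 0.4·0.0183081 = 0.0889374.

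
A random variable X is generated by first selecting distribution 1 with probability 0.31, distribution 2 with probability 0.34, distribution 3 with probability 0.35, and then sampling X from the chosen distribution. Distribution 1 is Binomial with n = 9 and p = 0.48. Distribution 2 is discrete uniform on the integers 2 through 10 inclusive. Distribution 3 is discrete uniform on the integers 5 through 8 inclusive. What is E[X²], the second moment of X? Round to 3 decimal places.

For each component E[X²] = Var + (mean)², giving 1: 20.9088; 2: 42.6667; 3: 43.5.
Overall E[X²] = 0.31·20.9088 + 0.34·42.6667 + 0.35·43.5 = 36.2134.

36.213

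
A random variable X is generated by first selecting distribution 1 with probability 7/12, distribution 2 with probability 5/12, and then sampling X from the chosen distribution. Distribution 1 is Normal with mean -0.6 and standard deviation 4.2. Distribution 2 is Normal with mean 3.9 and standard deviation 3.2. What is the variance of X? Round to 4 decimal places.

19.4785

Per component, 1: μ=-0.6, E[X²]=18; 2: μ=3.9, E[X²]=25.45.
E[X] = 0.583333·-0.6 + 0.416667·3.9 = 1.275.
E[X²] = 0.583333·18 + 0.416667·25.45 = 21.1042.
Var(X) = E[X²] − (E[X])² = 21.1042 − 1.62562 = 19.4785.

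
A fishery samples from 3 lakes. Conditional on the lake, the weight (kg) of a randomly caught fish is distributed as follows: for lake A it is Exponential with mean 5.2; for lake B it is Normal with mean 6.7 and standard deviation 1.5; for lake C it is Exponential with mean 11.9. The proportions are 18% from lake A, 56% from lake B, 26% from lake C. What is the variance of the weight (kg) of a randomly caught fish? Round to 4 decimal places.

Per component, A: μ=5.2, E[X²]=54.08; B: μ=6.7, E[X²]=47.14; C: μ=11.9, E[X²]=283.22.
E[X] = 0.18·5.2 + 0.56·6.7 + 0.26·11.9 = 7.782.
E[X²] = 0.18·54.08 + 0.56·47.14 + 0.26·283.22 = 109.77.
Var(X) = E[X²] − (E[X])² = 109.77 − 60.5595 = 49.2105.

49.2105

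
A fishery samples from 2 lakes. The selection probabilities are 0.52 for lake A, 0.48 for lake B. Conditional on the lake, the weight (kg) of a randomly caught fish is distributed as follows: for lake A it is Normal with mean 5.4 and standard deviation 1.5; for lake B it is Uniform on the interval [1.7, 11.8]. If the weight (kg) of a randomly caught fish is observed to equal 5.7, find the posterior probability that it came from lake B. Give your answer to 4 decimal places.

Likelihoods f(5.7 | ·): A: 0.260695; B: 0.0990099.
Posterior ∝ prior × likelihood. Numerator for B: 0.48·0.0990099 = 0.0475248.
Normalizing constant: 0.52·0.260695 + 0.48·0.0990099 = 0.183086.
P(B | observation) = 0.0475248 / 0.183086 = 0.259576.

0.2596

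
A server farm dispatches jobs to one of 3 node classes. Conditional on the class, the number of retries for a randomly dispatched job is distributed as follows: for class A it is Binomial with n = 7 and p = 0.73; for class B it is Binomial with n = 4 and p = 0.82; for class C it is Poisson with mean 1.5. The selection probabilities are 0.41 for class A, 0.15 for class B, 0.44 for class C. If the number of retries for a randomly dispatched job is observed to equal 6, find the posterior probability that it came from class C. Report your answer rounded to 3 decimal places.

0.013

Likelihoods P(X=6 | ·): A: 0.286022; B: 0; C: 0.00352999.
Posterior ∝ prior × likelihood. Numerator for C: 0.44·0.00352999 = 0.0015532.
Normalizing constant: 0.41·0.286022 + 0.15·0 + 0.44·0.00352999 = 0.118822.
P(C | observation) = 0.0015532 / 0.118822 = 0.0130716.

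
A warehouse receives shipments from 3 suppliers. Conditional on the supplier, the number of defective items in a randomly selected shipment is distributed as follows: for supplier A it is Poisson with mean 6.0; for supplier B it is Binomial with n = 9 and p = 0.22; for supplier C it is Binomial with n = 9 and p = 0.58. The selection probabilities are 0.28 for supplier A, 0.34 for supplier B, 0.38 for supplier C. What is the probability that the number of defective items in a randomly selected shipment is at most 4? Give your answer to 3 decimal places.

0.528

Conditional on each supplier, P(X ≤ 4): A: 0.285057; B: 0.970858; C: 0.309692.
By total probability, P(X ≤ 4) = 0.28·0.285057 + 0.34·0.970858 + 0.38·0.309692 = 0.527591.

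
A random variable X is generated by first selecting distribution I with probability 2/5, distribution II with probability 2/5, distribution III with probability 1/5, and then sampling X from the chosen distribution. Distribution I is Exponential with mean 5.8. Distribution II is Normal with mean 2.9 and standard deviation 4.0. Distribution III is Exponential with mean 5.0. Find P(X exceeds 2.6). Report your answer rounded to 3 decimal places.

0.586

Conditional on each component, P(X > 2.6): I: 0.638728; II: 0.529893; III: 0.594521.
By total probability, P(X > 2.6) = 0.4·0.638728 + 0.4·0.529893 + 0.2·0.594521 = 0.586353.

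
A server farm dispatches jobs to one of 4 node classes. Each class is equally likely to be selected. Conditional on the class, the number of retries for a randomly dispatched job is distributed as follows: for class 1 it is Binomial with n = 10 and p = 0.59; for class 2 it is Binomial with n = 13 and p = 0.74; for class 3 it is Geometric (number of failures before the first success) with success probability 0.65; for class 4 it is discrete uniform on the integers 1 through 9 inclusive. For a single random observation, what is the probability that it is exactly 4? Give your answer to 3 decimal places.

Conditional on each class, P(X = 4): 1: 0.120873; 2: 0.00116411; 3: 0.00975406; 4: 0.111111.
By total probability, P(X = 4) = 0.25·0.120873 + 0.25·0.00116411 + 0.25·0.00975406 + 0.25·0.111111 = 0.0607257.

0.061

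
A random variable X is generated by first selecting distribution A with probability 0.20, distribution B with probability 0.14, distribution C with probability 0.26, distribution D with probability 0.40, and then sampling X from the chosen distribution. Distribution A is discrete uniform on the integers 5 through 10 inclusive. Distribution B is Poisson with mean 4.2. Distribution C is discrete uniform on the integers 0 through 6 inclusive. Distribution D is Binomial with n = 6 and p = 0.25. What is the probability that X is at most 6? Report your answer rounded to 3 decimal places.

Conditional on each component, P(X ≤ 6): A: 0.333333; B: 0.867464; C: 1; D: 1.
By total probability, P(X ≤ 6) = 0.2·0.333333 + 0.14·0.867464 + 0.26·1 + 0.4·1 = 0.848112.

0.848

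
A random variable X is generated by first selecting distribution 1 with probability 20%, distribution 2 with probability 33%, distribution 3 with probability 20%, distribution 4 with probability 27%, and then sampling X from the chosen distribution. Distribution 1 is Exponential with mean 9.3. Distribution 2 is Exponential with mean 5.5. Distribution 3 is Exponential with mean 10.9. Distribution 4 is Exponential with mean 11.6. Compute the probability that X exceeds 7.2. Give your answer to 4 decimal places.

Conditional on each component, P(X > 7.2): 1: 0.461075; 2: 0.270065; 3: 0.516567; 4: 0.537574.
By total probability, P(X > 7.2) = 0.2·0.461075 + 0.33·0.270065 + 0.2·0.516567 + 0.27·0.537574 = 0.429795.

0.4298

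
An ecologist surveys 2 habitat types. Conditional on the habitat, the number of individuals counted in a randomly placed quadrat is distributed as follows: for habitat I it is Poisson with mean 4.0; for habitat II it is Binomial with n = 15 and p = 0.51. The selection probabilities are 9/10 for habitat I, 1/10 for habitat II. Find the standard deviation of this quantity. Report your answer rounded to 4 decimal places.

2.2746

Per component, I: μ=4, E[X²]=20; II: μ=7.65, E[X²]=62.271.
E[X] = 0.9·4 + 0.1·7.65 = 4.365.
E[X²] = 0.9·20 + 0.1·62.271 = 24.2271.
Var(X) = E[X²] − (E[X])² = 24.2271 − 19.0532 = 5.17387.
SD(X) = √5.17387 = 2.27462.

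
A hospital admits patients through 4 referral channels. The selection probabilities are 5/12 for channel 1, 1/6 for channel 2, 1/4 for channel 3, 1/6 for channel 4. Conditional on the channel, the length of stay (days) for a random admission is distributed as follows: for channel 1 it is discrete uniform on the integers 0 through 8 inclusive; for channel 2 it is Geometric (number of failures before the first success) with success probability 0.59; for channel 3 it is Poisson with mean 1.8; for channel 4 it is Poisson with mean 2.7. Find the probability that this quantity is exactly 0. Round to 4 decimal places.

Conditional on each channel, P(X = 0): 1: 0.111111; 2: 0.59; 3: 0.165299; 4: 0.0672055.
By total probability, P(X = 0) = 0.416667·0.111111 + 0.166667·0.59 + 0.25·0.165299 + 0.166667·0.0672055 = 0.197155.

0.1972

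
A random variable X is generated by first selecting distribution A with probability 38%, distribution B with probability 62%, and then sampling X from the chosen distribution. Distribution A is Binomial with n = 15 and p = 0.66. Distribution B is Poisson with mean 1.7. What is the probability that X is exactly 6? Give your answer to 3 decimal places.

0.013

Conditional on each component, P(X = 6): A: 0.0251176; B: 0.00612436.
By total probability, P(X = 6) = 0.38·0.0251176 + 0.62·0.00612436 = 0.0133418.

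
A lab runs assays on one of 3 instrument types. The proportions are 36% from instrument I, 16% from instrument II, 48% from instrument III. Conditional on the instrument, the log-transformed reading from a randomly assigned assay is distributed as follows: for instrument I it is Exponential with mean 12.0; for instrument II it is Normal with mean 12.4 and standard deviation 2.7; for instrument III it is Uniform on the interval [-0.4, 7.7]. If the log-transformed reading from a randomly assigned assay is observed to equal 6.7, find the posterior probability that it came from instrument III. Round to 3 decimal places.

0.750

Likelihoods f(6.7 | ·): I: 0.0476802; II: 0.0159135; III: 0.123457.
Posterior ∝ prior × likelihood. Numerator for III: 0.48·0.123457 = 0.0592593.
Normalizing constant: 0.36·0.0476802 + 0.16·0.0159135 + 0.48·0.123457 = 0.0789703.
P(III | observation) = 0.0592593 / 0.0789703 = 0.7504.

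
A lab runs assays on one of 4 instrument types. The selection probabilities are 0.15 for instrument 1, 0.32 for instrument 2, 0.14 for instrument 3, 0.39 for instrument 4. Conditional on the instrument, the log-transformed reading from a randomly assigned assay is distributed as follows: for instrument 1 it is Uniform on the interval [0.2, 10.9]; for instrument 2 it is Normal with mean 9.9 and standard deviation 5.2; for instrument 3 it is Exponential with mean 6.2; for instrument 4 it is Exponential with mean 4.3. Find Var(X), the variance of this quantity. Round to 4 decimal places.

28.4093

Per component, 1: μ=5.55, E[X²]=40.3433; 2: μ=9.9, E[X²]=125.05; 3: μ=6.2, E[X²]=76.88; 4: μ=4.3, E[X²]=36.98.
E[X] = 0.15·5.55 + 0.32·9.9 + 0.14·6.2 + 0.39·4.3 = 6.5455.
E[X²] = 0.15·40.3433 + 0.32·125.05 + 0.14·76.88 + 0.39·36.98 = 71.2529.
Var(X) = E[X²] − (E[X])² = 71.2529 − 42.8436 = 28.4093.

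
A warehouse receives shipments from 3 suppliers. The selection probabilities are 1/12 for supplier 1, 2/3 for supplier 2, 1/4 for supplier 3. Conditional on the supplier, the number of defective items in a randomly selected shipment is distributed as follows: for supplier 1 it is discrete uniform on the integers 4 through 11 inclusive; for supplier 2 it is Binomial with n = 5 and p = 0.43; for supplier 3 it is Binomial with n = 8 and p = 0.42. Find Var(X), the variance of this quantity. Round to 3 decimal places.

Per component, 1: μ=7.5, E[X²]=61.5; 2: μ=2.15, E[X²]=5.848; 3: μ=3.36, E[X²]=13.2384.
E[X] = 0.0833333·7.5 + 0.666667·2.15 + 0.25·3.36 = 2.89833.
E[X²] = 0.0833333·61.5 + 0.666667·5.848 + 0.25·13.2384 = 12.3333.
Var(X) = E[X²] − (E[X])² = 12.3333 − 8.40034 = 3.93293.

3.933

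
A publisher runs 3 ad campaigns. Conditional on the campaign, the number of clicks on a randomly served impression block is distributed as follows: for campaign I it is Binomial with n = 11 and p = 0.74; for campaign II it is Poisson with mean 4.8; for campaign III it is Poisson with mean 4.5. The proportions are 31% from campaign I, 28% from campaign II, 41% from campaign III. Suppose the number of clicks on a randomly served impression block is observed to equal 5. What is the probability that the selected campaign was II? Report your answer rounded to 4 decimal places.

0.3799

Likelihoods P(X=5 | ·): I: 0.0316695; II: 0.174748; III: 0.170827.
Posterior ∝ prior × likelihood. Numerator for II: 0.28·0.174748 = 0.0489294.
Normalizing constant: 0.31·0.0316695 + 0.28·0.174748 + 0.41·0.170827 = 0.128786.
P(II | observation) = 0.0489294 / 0.128786 = 0.379928.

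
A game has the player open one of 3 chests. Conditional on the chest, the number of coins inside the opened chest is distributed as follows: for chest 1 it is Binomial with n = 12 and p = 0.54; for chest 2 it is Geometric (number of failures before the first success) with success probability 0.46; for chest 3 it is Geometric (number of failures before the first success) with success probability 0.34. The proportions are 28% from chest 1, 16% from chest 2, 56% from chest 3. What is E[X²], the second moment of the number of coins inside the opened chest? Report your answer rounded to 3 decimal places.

18.528

For each component E[X²] = Var + (mean)², giving 1: 44.9712; 2: 3.93006; 3: 9.47751.
Overall E[X²] = 0.28·44.9712 + 0.16·3.93006 + 0.56·9.47751 = 18.5281.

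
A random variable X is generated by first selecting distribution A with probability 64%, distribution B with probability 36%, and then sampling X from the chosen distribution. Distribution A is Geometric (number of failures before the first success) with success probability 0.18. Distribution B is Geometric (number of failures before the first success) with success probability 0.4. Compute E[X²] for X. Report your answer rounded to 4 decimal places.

For each component E[X²] = Var + (mean)², giving A: 46.0617; B: 6.
Overall E[X²] = 0.64·46.0617 + 0.36·6 = 31.6395.

31.6395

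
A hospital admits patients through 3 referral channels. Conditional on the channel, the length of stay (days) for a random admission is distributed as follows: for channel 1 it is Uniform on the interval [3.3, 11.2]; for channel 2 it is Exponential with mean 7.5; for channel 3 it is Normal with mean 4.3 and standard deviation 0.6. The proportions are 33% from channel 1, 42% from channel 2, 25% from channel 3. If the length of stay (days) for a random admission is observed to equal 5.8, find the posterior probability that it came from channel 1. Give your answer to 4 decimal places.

Likelihoods f(5.8 | ·): 1: 0.126582; 2: 0.0615296; 3: 0.0292138.
Posterior ∝ prior × likelihood. Numerator for 1: 0.33·0.126582 = 0.0417722.
Normalizing constant: 0.33·0.126582 + 0.42·0.0615296 + 0.25·0.0292138 = 0.0749181.
P(1 | observation) = 0.0417722 / 0.0749181 = 0.557571.

0.5576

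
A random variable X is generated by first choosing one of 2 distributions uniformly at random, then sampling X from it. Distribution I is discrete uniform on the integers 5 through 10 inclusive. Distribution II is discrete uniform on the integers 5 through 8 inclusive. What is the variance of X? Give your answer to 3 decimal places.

Per component, I: μ=7.5, E[X²]=59.1667; II: μ=6.5, E[X²]=43.5.
E[X] = 0.5·7.5 + 0.5·6.5 = 7.
E[X²] = 0.5·59.1667 + 0.5·43.5 = 51.3333.
Var(X) = E[X²] − (E[X])² = 51.3333 − 49 = 2.33333.

2.333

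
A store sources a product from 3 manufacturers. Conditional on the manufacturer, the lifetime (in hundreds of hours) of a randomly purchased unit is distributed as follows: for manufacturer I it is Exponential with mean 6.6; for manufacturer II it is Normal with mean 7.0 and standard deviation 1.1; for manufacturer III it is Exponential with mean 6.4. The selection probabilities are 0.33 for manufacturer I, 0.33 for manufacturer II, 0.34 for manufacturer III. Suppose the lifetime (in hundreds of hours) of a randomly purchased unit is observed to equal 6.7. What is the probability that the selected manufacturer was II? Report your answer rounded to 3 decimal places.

0.758

Likelihoods f(6.7 | ·): I: 0.0549011; II: 0.349435; III: 0.0548489.
Posterior ∝ prior × likelihood. Numerator for II: 0.33·0.349435 = 0.115313.
Normalizing constant: 0.33·0.0549011 + 0.33·0.349435 + 0.34·0.0548489 = 0.152079.
P(II | observation) = 0.115313 / 0.152079 = 0.758245.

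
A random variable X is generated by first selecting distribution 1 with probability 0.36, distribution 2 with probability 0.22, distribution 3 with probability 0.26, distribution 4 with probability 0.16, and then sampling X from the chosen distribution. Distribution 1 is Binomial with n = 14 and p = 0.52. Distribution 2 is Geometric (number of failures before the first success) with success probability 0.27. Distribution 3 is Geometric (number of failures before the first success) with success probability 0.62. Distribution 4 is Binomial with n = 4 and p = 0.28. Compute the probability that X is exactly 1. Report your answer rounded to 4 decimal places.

Conditional on each component, P(X = 1): 1: 0.000522718; 2: 0.1971; 3: 0.2356; 4: 0.418038.
By total probability, P(X = 1) = 0.36·0.000522718 + 0.22·0.1971 + 0.26·0.2356 + 0.16·0.418038 = 0.171692.

0.1717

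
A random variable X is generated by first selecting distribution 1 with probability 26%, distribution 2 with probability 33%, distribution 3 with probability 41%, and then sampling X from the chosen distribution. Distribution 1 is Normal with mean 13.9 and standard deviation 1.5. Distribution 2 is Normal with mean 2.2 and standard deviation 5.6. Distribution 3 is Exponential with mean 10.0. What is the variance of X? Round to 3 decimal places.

73.532

Per component, 1: μ=13.9, E[X²]=195.46; 2: μ=2.2, E[X²]=36.2; 3: μ=10, E[X²]=200.
E[X] = 0.26·13.9 + 0.33·2.2 + 0.41·10 = 8.44.
E[X²] = 0.26·195.46 + 0.33·36.2 + 0.41·200 = 144.766.
Var(X) = E[X²] − (E[X])² = 144.766 − 71.2336 = 73.532.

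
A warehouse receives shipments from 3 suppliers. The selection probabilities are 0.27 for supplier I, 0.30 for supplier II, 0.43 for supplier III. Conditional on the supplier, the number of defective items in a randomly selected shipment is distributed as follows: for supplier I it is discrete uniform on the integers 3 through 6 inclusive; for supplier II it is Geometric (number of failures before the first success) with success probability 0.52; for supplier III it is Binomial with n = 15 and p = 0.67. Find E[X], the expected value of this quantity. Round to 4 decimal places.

5.8134

Component means — I: 4.5; II: 0.923077; III: 10.05.
E[X] = 0.27·4.5 + 0.3·0.923077 + 0.43·10.05 = 5.81342.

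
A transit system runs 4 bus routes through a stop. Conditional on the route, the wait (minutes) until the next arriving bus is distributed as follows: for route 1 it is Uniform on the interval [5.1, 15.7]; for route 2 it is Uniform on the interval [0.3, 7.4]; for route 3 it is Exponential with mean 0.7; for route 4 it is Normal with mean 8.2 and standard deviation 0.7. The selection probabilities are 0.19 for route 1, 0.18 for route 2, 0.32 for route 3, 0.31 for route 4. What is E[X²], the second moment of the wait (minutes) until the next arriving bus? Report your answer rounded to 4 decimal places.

For each component E[X²] = Var + (mean)², giving 1: 117.523; 2: 19.0233; 3: 0.98; 4: 67.73.
Overall E[X²] = 0.19·117.523 + 0.18·19.0233 + 0.32·0.98 + 0.31·67.73 = 47.0635.

47.0635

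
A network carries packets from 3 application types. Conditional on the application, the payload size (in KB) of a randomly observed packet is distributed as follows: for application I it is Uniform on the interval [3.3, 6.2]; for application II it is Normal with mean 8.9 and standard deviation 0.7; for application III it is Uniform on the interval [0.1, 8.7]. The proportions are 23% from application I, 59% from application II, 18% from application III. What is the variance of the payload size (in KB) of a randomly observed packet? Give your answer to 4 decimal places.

6.0524

Per component, I: μ=4.75, E[X²]=23.2633; II: μ=8.9, E[X²]=79.7; III: μ=4.4, E[X²]=25.5233.
E[X] = 0.23·4.75 + 0.59·8.9 + 0.18·4.4 = 7.1355.
E[X²] = 0.23·23.2633 + 0.59·79.7 + 0.18·25.5233 = 56.9678.
Var(X) = E[X²] − (E[X])² = 56.9678 − 50.9154 = 6.05241.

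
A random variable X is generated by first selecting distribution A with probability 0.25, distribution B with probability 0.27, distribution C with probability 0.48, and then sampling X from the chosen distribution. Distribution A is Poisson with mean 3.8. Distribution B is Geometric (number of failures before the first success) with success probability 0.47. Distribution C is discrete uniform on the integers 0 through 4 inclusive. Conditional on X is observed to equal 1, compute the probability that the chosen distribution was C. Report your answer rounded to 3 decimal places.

0.520

Likelihoods P(X=1 | ·): A: 0.0850089; B: 0.2491; C: 0.2.
Posterior ∝ prior × likelihood. Numerator for C: 0.48·0.2 = 0.096.
Normalizing constant: 0.25·0.0850089 + 0.27·0.2491 + 0.48·0.2 = 0.184509.
P(C | observation) = 0.096 / 0.184509 = 0.520299.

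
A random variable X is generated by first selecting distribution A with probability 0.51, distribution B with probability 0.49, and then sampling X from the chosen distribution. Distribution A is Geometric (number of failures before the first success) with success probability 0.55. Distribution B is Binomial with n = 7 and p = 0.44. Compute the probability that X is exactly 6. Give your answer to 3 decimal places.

Conditional on each component, P(X = 6): A: 0.00456707; B: 0.0284448.
By total probability, P(X = 6) = 0.51·0.00456707 + 0.49·0.0284448 = 0.0162671.

0.016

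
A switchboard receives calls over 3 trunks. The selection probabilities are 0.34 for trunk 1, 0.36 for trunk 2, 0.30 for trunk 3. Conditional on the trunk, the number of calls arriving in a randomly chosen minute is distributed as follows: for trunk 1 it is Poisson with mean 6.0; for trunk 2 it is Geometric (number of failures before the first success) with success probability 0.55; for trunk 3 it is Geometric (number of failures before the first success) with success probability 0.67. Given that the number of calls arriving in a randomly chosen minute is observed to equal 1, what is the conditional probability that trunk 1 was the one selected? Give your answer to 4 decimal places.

Likelihoods P(X=1 | ·): 1: 0.0148725; 2: 0.2475; 3: 0.2211.
Posterior ∝ prior × likelihood. Numerator for 1: 0.34·0.0148725 = 0.00505665.
Normalizing constant: 0.34·0.0148725 + 0.36·0.2475 + 0.3·0.2211 = 0.160487.
P(1 | observation) = 0.00505665 / 0.160487 = 0.0315083.

0.0315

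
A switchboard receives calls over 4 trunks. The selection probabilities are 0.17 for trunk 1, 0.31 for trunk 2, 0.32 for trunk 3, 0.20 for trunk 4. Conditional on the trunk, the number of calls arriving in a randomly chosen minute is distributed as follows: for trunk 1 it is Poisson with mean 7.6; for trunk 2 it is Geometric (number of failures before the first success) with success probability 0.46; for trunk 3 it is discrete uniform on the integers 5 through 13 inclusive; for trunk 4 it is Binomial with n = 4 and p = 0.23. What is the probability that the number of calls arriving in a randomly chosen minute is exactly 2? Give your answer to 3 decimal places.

0.082

Conditional on each trunk, P(X = 2): 1: 0.014453; 2: 0.134136; 3: 0; 4: 0.188186.
By total probability, P(X = 2) = 0.17·0.014453 + 0.31·0.134136 + 0.32·0 + 0.2·0.188186 = 0.0816765.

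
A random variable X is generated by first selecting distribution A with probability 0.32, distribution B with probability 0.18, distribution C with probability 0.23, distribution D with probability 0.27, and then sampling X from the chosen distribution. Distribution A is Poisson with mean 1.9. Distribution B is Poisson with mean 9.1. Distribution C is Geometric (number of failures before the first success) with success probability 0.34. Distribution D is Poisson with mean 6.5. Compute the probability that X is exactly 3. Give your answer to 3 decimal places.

Conditional on each component, P(X = 3): A: 0.170982; B: 0.0140247; C: 0.0977486; D: 0.0688137.
By total probability, P(X = 3) = 0.32·0.170982 + 0.18·0.0140247 + 0.23·0.0977486 + 0.27·0.0688137 = 0.0983005.

0.098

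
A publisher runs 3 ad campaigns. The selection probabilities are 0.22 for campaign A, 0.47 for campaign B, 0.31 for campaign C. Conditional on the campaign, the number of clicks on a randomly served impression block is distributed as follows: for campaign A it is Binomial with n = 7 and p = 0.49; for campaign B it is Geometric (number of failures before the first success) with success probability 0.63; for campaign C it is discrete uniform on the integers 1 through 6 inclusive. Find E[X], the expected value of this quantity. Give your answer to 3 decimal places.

Component means — A: 3.43; B: 0.587302; C: 3.5.
E[X] = 0.22·3.43 + 0.47·0.587302 + 0.31·3.5 = 2.11563.

2.116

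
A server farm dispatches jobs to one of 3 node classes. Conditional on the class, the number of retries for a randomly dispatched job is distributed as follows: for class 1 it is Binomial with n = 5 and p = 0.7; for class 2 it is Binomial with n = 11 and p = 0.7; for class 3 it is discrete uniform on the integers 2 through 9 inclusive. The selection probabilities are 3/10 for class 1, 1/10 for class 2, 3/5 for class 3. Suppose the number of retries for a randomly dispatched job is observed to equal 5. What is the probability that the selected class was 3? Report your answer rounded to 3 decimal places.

0.572

Likelihoods P(X=5 | ·): 1: 0.16807; 2: 0.0566056; 3: 0.125.
Posterior ∝ prior × likelihood. Numerator for 3: 0.6·0.125 = 0.075.
Normalizing constant: 0.3·0.16807 + 0.1·0.0566056 + 0.6·0.125 = 0.131082.
P(3 | observation) = 0.075 / 0.131082 = 0.572163.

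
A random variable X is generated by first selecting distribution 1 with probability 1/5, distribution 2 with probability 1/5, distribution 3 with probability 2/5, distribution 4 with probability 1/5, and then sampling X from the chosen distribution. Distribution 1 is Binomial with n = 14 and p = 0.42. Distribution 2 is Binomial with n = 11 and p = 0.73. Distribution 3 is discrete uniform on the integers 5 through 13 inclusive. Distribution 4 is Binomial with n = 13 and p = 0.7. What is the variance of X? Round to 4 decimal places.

Per component, 1: μ=5.88, E[X²]=37.9848; 2: μ=8.03, E[X²]=66.649; 3: μ=9, E[X²]=87.6667; 4: μ=9.1, E[X²]=85.54.
E[X] = 0.2·5.88 + 0.2·8.03 + 0.4·9 + 0.2·9.1 = 8.202.
E[X²] = 0.2·37.9848 + 0.2·66.649 + 0.4·87.6667 + 0.2·85.54 = 73.1014.
Var(X) = E[X²] − (E[X])² = 73.1014 − 67.2728 = 5.82862.

5.8286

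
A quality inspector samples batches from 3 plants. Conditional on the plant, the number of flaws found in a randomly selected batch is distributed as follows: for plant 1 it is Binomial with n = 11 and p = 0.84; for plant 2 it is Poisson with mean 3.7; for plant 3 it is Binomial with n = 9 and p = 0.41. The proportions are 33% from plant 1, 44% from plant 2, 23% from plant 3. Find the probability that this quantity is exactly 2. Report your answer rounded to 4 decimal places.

Conditional on each plant, P(X = 2): 1: 2.66687e-06; 2: 0.169233; 3: 0.150603.
By total probability, P(X = 2) = 0.33·2.66687e-06 + 0.44·0.169233 + 0.23·0.150603 = 0.109102.

0.1091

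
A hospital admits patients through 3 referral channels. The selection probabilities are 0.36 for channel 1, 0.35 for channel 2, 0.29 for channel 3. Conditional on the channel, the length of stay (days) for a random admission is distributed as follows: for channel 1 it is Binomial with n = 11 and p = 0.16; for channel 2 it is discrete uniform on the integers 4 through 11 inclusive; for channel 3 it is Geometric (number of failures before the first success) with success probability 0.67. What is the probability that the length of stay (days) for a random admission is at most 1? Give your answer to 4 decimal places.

0.4221

Conditional on each channel, P(X ≤ 1): 1: 0.454743; 2: 0; 3: 0.8911.
By total probability, P(X ≤ 1) = 0.36·0.454743 + 0.35·0 + 0.29·0.8911 = 0.422127.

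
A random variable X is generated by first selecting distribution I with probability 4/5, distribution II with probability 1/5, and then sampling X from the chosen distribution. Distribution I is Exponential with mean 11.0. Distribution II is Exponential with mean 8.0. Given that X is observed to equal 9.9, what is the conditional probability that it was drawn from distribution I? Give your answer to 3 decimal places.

Likelihoods f(9.9 | ·): I: 0.0369609; II: 0.0362636.
Posterior ∝ prior × likelihood. Numerator for I: 0.8·0.0369609 = 0.0295687.
Normalizing constant: 0.8·0.0369609 + 0.2·0.0362636 = 0.0368214.
P(I | observation) = 0.0295687 / 0.0368214 = 0.80303.

0.803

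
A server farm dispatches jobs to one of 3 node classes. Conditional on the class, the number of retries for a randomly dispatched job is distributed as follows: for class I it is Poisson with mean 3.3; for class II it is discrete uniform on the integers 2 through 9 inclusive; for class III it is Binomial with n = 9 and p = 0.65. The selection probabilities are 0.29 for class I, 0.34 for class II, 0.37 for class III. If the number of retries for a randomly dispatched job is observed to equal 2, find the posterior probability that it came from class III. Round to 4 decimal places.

0.0347

Likelihoods P(X=2 | ·): I: 0.200829; II: 0.125; III: 0.00978601.
Posterior ∝ prior × likelihood. Numerator for III: 0.37·0.00978601 = 0.00362082.
Normalizing constant: 0.29·0.200829 + 0.34·0.125 + 0.37·0.00978601 = 0.104361.
P(III | observation) = 0.00362082 / 0.104361 = 0.0346951.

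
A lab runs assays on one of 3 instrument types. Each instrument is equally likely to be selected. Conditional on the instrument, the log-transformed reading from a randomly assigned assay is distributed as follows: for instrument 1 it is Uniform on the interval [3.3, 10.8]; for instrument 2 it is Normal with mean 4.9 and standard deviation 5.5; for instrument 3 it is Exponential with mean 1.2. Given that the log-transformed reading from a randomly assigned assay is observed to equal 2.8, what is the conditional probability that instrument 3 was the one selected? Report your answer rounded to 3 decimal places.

Likelihoods f(2.8 | ·): 1: 0; 2: 0.0674358; 3: 0.08081.
Posterior ∝ prior × likelihood. Numerator for 3: 0.333333·0.08081 = 0.0269367.
Normalizing constant: 0.333333·0 + 0.333333·0.0674358 + 0.333333·0.08081 = 0.0494153.
P(3 | observation) = 0.0269367 / 0.0494153 = 0.545108.

0.545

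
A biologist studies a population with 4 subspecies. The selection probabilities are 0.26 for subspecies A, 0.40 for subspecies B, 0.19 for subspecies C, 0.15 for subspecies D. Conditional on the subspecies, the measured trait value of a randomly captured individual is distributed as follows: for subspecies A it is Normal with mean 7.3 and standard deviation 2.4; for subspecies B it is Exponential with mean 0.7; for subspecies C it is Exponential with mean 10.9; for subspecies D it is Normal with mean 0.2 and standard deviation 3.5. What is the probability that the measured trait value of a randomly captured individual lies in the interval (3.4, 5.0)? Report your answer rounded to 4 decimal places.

Conditional on each subspecies, P(3.4 < X < 5.0): A: 0.116866; B: 0.00698217; C: 0.0999403; D: 0.0951627.
By total probability, P(3.4 < X < 5.0) = 0.26·0.116866 + 0.4·0.00698217 + 0.19·0.0999403 + 0.15·0.0951627 = 0.0664411.

0.0664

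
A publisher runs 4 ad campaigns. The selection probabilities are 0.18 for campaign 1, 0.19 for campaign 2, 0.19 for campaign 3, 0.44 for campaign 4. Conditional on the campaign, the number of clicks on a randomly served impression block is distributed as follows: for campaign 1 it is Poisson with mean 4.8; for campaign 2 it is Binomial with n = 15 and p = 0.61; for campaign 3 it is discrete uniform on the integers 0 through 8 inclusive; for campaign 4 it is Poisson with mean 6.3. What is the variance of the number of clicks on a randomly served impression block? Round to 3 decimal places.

8.507

Per component, 1: μ=4.8, E[X²]=27.84; 2: μ=9.15, E[X²]=87.291; 3: μ=4, E[X²]=22.6667; 4: μ=6.3, E[X²]=45.99.
E[X] = 0.18·4.8 + 0.19·9.15 + 0.19·4 + 0.44·6.3 = 6.1345.
E[X²] = 0.18·27.84 + 0.19·87.291 + 0.19·22.6667 + 0.44·45.99 = 46.1388.
Var(X) = E[X²] − (E[X])² = 46.1388 − 37.6321 = 8.50667.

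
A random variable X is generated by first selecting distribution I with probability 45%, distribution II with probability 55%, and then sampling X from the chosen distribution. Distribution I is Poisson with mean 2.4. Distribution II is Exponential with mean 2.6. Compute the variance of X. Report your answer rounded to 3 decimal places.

Per component, I: μ=2.4, E[X²]=8.16; II: μ=2.6, E[X²]=13.52.
E[X] = 0.45·2.4 + 0.55·2.6 = 2.51.
E[X²] = 0.45·8.16 + 0.55·13.52 = 11.108.
Var(X) = E[X²] − (E[X])² = 11.108 − 6.3001 = 4.8079.

4.808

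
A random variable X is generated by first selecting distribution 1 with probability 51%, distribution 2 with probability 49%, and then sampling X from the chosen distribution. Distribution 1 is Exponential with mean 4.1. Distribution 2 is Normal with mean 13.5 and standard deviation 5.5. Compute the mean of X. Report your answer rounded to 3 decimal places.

8.706

Component means — 1: 4.1; 2: 13.5.
E[X] = 0.51·4.1 + 0.49·13.5 = 8.706.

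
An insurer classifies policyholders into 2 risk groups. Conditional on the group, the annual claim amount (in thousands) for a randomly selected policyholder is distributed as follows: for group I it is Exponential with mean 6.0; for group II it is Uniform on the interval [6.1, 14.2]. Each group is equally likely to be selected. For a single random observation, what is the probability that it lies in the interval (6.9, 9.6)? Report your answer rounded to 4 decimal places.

Conditional on each group, P(6.9 < X < 9.6): I: 0.11474; II: 0.333333.
By total probability, P(6.9 < X < 9.6) = 0.5·0.11474 + 0.5·0.333333 = 0.224037.

0.2240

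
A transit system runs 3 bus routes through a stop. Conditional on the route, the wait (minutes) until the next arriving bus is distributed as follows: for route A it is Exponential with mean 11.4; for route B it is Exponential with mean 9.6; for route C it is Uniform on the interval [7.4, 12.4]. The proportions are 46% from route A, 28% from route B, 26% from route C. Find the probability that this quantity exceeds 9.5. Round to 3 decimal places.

0.455

Conditional on each route, P(X > 9.5): A: 0.434598; B: 0.371732; C: 0.58.
By total probability, P(X > 9.5) = 0.46·0.434598 + 0.28·0.371732 + 0.26·0.58 = 0.4548.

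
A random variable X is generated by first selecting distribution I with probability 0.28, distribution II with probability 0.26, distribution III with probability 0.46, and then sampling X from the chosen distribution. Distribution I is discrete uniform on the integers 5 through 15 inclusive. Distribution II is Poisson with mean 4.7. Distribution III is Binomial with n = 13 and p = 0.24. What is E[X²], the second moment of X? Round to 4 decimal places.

For each component E[X²] = Var + (mean)², giving I: 110; II: 26.79; III: 12.1056.
Overall E[X²] = 0.28·110 + 0.26·26.79 + 0.46·12.1056 = 43.334.

43.3340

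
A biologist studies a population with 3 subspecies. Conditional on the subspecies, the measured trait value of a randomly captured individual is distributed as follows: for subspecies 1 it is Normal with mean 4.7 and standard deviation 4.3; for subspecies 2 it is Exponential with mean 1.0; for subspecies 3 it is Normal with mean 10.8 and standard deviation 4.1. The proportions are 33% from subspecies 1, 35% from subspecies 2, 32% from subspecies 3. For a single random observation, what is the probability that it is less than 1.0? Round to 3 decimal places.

0.288

Conditional on each subspecies, P(X < 1.0): 1: 0.194766; 2: 0.632121; 3: 0.00841859.
By total probability, P(X < 1.0) = 0.33·0.194766 + 0.35·0.632121 + 0.32·0.00841859 = 0.288209.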